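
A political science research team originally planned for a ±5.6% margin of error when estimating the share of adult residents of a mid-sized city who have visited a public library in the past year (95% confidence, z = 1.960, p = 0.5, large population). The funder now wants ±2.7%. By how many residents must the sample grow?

At ±5.6%: n = 1.960² × 0.2500 / 0.056² ≈ 306.25 → 307.
At ±2.7%: n = 1.960² × 0.2500 / 0.027² ≈ 1317.42 → 1318.
Additional respondents: 1318 − 307 = 1011.

1011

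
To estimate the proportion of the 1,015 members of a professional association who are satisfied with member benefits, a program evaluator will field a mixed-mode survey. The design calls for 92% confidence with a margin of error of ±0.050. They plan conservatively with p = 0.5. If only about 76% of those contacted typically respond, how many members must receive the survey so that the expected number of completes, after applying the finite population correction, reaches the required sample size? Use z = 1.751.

Completed interviews needed (unadjusted): n₀ = 1.751² × 0.2500 / 0.050² ≈ 306.60 → 307.
FPC for N = 1,015: n = 307 / (1 + 306/1015) = 307 / 1.3015 ≈ 235.89 → 236.
At a 76% response rate, contacts needed = 236 / 0.76 ≈ 310.53 → 311.

311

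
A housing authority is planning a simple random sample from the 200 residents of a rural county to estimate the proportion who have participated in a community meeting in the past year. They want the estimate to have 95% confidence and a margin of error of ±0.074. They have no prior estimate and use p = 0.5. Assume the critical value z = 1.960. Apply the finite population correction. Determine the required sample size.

Unadjusted: n₀ = 1.960² × 0.50 × 0.50 / 0.074² ≈ 175.38, so n₀ = 176.
Finite population correction with N = 200: n = n₀ / (1 + (n₀−1)/N) = 176 / (1 + 175/200) = 176 / 1.8750 ≈ 93.87.
Rounding up, n = 94.

94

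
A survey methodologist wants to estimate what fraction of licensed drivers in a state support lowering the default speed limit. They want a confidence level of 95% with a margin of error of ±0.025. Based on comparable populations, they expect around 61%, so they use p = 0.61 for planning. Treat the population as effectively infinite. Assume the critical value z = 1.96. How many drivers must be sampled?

With p = 0.61, p(1−p) = 0.2379.
n = z²·p(1−p)/E² = 1.96² × 0.2379 / 0.025² = 3.8416 × 0.2379 / 0.000625 ≈ 1462.27.
Rounding up gives n = 1463.

1463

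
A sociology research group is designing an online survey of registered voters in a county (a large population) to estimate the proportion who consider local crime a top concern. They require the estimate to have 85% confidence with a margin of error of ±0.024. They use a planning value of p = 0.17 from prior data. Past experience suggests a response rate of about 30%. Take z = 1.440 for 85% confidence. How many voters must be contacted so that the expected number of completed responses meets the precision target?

1694

Completed interviews needed: n₀ = 1.440² × 0.1411 / 0.024² ≈ 507.96 → 508.
At a 30% response rate, contacts needed = 508 / 0.30 ≈ 1693.33 → 1694.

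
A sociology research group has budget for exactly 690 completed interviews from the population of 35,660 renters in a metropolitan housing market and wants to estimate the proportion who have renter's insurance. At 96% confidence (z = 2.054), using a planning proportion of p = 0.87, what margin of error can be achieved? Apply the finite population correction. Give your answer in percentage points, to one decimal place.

2.6

Finite-population factor: (N−n)/(N−1) = (35660−690)/(35660−1) = 0.9807.
SE(p̂) = √[p(1−p)/n · (N−n)/(N−1)] = √[0.1131/690 × 0.9807] = 0.01268.
E = z × SE = 2.054 × 0.01268 = 0.02604 ≈ 2.6 percentage points.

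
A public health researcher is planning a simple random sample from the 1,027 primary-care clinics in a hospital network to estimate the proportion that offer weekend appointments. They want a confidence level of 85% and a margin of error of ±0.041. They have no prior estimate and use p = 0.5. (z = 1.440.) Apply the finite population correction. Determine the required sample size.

Unadjusted: n₀ = 1.440² × 0.50 × 0.50 / 0.041² ≈ 308.39, so n₀ = 309.
Finite population correction with N = 1,027: n = n₀ / (1 + (n₀−1)/N) = 309 / (1 + 308/1027) = 309 / 1.2999 ≈ 237.71.
Rounding up, n = 238.

238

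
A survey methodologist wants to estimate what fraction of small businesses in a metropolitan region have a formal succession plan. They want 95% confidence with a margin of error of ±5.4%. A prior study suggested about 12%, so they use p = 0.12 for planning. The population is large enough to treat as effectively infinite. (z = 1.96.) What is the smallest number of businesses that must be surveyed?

With p = 0.12, p(1−p) = 0.1056.
n = z²·p(1−p)/E² = 1.96² × 0.1056 / 0.054² = 3.8416 × 0.1056 / 0.002916 ≈ 139.12.
Rounding up gives n = 140.

140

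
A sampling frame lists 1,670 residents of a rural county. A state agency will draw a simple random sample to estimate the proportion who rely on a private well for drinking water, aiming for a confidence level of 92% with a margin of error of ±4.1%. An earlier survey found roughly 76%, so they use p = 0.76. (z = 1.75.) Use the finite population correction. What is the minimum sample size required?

278

Unadjusted: n₀ = 1.75² × 0.76 × 0.24 / 0.041² ≈ 332.30, so n₀ = 333.
Finite population correction with N = 1,670: n = n₀ / (1 + (n₀−1)/N) = 333 / (1 + 332/1670) = 333 / 1.1988 ≈ 277.78.
Rounding up, n = 278.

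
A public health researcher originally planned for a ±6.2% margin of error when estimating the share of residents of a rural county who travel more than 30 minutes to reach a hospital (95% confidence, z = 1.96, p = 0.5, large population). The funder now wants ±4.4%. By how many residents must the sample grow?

At ±6.2%: n = 1.96² × 0.2500 / 0.062² ≈ 249.84 → 250.
At ±4.4%: n = 1.96² × 0.2500 / 0.044² ≈ 496.07 → 497.
Additional respondents: 497 − 250 = 247.

247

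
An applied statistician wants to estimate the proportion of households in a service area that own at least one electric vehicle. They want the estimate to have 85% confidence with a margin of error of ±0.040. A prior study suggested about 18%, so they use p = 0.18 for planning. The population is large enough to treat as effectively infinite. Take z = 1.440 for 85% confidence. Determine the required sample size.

With p = 0.18, p(1−p) = 0.1476.
n = z²·p(1−p)/E² = 1.440² × 0.1476 / 0.040² = 2.0736 × 0.1476 / 0.001600 ≈ 191.29.
Rounding up gives n = 192.

192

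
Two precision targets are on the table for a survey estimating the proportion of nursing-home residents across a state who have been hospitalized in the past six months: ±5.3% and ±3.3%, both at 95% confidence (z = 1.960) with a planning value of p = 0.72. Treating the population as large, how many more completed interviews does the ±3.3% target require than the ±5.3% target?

436

At ±5.3%: n = 1.960² × 0.2016 / 0.053² ≈ 275.71 → 276.
At ±3.3%: n = 1.960² × 0.2016 / 0.033² ≈ 711.17 → 712.
Additional respondents: 712 − 276 = 436.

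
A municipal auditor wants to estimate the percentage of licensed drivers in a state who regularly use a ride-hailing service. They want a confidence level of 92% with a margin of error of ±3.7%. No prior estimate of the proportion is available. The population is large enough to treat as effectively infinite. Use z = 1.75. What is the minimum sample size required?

With no prior estimate, use p = 0.5, giving p(1−p) = 0.25.
n = z²·p(1−p)/E² = 1.75² × 0.2500 / 0.037² = 3.0625 × 0.2500 / 0.001369 ≈ 559.26.
Rounding up gives n = 560.

560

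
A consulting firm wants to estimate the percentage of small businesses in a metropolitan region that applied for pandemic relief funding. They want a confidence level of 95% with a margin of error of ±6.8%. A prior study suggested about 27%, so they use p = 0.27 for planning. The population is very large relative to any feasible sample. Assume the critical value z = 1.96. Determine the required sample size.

With p = 0.27, p(1−p) = 0.1971.
n = z²·p(1−p)/E² = 1.96² × 0.1971 / 0.068² = 3.8416 × 0.1971 / 0.004624 ≈ 163.75.
Rounding up gives n = 164.

164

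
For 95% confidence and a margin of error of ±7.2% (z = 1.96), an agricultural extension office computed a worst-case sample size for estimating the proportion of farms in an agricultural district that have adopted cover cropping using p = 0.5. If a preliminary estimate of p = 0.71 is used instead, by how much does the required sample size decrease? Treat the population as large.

33

Conservative (p = 0.5): n = 1.96² × 0.25 / 0.072² ≈ 185.26 → 186.
Using p = 0.71: p(1−p) = 0.2059, so n = 1.96² × 0.2059 / 0.072² ≈ 152.58 → 153.
Reduction: 186 − 153 = 33.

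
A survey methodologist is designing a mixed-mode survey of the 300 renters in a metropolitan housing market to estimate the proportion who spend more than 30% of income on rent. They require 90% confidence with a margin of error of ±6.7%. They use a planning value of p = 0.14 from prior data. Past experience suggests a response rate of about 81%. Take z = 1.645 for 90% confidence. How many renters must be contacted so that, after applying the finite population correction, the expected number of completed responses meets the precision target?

73

Completed interviews needed (unadjusted): n₀ = 1.645² × 0.1204 / 0.067² ≈ 72.58 → 73.
FPC for N = 300: n = 73 / (1 + 72/300) = 73 / 1.2400 ≈ 58.87 → 59.
At an 81% response rate, contacts needed = 59 / 0.81 ≈ 72.84 → 73.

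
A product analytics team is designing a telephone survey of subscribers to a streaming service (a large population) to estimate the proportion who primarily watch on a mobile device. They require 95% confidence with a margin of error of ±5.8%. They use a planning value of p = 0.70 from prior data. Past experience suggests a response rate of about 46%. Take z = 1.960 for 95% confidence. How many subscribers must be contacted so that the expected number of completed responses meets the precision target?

522

Completed interviews needed: n₀ = 1.960² × 0.2100 / 0.058² ≈ 239.81 → 240.
At a 46% response rate, contacts needed = 240 / 0.46 ≈ 521.74 → 522.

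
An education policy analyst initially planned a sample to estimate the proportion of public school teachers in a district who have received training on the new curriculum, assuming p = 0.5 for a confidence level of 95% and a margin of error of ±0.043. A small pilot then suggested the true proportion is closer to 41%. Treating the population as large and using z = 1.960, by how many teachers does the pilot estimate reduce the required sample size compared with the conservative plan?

Conservative (p = 0.5): n = 1.960² × 0.25 / 0.043² ≈ 519.42 → 520.
Using p = 0.41: p(1−p) = 0.2419, so n = 1.960² × 0.2419 / 0.043² ≈ 502.59 → 503.
Reduction: 520 − 503 = 17.

17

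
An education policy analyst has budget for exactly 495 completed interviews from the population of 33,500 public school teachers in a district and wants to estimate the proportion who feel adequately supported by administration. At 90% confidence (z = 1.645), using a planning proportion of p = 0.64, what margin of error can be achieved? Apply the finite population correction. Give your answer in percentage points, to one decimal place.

Finite-population factor: (N−n)/(N−1) = (33500−495)/(33500−1) = 0.9853.
SE(p̂) = √[p(1−p)/n · (N−n)/(N−1)] = √[0.2304/495 × 0.9853] = 0.02141.
E = z × SE = 1.645 × 0.02141 = 0.03523 ≈ 3.5 percentage points.

3.5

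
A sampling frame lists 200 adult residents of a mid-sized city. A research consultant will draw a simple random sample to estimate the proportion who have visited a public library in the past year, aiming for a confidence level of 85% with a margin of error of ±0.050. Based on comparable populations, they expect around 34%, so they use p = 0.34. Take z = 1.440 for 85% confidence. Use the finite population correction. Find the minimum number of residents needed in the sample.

97

Unadjusted: n₀ = 1.440² × 0.34 × 0.66 / 0.050² ≈ 186.13, so n₀ = 187.
Finite population correction with N = 200: n = n₀ / (1 + (n₀−1)/N) = 187 / (1 + 186/200) = 187 / 1.9300 ≈ 96.89.
Rounding up, n = 97.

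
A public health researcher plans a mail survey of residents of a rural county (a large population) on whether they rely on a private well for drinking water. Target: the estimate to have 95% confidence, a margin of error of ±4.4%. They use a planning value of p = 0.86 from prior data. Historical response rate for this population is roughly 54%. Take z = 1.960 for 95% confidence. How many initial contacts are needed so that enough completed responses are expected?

Completed interviews needed: n₀ = 1.960² × 0.1204 / 0.044² ≈ 238.91 → 239.
At a 54% response rate, contacts needed = 239 / 0.54 ≈ 442.59 → 443.

443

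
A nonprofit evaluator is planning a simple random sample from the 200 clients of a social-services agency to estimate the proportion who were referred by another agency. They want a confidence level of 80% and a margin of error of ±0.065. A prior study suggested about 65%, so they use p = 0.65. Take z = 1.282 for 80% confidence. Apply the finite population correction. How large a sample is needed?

62

Unadjusted: n₀ = 1.282² × 0.65 × 0.35 / 0.065² ≈ 88.50, so n₀ = 89.
Finite population correction with N = 200: n = n₀ / (1 + (n₀−1)/N) = 89 / (1 + 88/200) = 89 / 1.4400 ≈ 61.81.
Rounding up, n = 62.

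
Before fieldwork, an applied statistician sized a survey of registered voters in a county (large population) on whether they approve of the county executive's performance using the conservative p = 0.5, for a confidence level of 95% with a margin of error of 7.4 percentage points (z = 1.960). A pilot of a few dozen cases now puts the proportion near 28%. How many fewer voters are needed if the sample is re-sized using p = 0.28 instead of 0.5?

Conservative (p = 0.5): n = 1.960² × 0.25 / 0.074² ≈ 175.38 → 176.
Using p = 0.28: p(1−p) = 0.2016, so n = 1.960² × 0.2016 / 0.074² ≈ 141.43 → 142.
Reduction: 176 − 142 = 34.

34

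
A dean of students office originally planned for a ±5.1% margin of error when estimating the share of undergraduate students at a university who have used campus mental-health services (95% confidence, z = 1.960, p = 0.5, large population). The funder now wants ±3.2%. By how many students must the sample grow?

At ±5.1%: n = 1.960² × 0.2500 / 0.051² ≈ 369.24 → 370.
At ±3.2%: n = 1.960² × 0.2500 / 0.032² ≈ 937.89 → 938.
Additional respondents: 938 − 370 = 568.

568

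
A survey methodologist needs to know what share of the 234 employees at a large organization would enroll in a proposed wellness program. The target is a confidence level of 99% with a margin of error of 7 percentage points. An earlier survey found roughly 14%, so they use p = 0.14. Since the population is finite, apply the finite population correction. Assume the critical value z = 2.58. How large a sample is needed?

97

Unadjusted: n₀ = 2.58² × 0.14 × 0.86 / 0.070² ≈ 163.56, so n₀ = 164.
Finite population correction with N = 234: n = n₀ / (1 + (n₀−1)/N) = 164 / (1 + 163/234) = 164 / 1.6966 ≈ 96.66.
Rounding up, n = 97.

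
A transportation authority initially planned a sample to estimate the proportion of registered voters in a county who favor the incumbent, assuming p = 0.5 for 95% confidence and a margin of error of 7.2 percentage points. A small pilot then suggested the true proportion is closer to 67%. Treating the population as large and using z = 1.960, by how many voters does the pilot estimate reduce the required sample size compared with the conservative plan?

22

Conservative (p = 0.5): n = 1.960² × 0.25 / 0.072² ≈ 185.26 → 186.
Using p = 0.67: p(1−p) = 0.2211, so n = 1.960² × 0.2211 / 0.072² ≈ 163.85 → 164.
Reduction: 186 − 164 = 22.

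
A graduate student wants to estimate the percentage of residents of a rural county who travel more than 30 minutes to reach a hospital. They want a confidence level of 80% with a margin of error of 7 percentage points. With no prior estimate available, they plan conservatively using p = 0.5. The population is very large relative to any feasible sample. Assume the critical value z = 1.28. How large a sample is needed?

84

With p = 0.5, p(1−p) = 0.25.
n = z²·p(1−p)/E² = 1.28² × 0.2500 / 0.070² = 1.6384 × 0.2500 / 0.004900 ≈ 83.59.
Rounding up gives n = 84.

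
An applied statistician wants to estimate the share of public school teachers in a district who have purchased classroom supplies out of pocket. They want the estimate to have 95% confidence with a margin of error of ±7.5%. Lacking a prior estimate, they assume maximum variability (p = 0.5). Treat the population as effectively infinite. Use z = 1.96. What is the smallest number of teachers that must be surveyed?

With p = 0.5, p(1−p) = 0.25.
n = z²·p(1−p)/E² = 1.96² × 0.2500 / 0.075² = 3.8416 × 0.2500 / 0.005625 ≈ 170.74.
Rounding up gives n = 171.

171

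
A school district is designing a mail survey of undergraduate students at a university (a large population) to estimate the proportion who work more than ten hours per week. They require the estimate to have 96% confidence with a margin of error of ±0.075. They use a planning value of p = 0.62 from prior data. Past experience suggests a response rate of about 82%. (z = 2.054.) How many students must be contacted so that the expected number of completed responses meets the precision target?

216

Completed interviews needed: n₀ = 2.054² × 0.2356 / 0.075² ≈ 176.71 → 177.
At an 82% response rate, contacts needed = 177 / 0.82 ≈ 215.85 → 216.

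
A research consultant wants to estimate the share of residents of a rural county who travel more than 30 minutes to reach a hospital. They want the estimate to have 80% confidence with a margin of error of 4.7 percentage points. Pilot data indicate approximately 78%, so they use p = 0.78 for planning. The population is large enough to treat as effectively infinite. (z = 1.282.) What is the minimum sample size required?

With p = 0.78, p(1−p) = 0.1716.
n = z²·p(1−p)/E² = 1.282² × 0.1716 / 0.047² = 1.6435 × 0.1716 / 0.002209 ≈ 127.67.
Rounding up gives n = 128.

128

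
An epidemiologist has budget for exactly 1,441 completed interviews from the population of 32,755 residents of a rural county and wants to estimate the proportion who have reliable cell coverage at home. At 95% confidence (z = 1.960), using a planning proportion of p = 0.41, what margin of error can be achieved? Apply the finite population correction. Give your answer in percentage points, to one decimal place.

Finite-population factor: (N−n)/(N−1) = (32755−1441)/(32755−1) = 0.9560.
SE(p̂) = √[p(1−p)/n · (N−n)/(N−1)] = √[0.2419/1441 × 0.9560] = 0.01267.
E = z × SE = 1.960 × 0.01267 = 0.02483 ≈ 2.5 percentage points.

2.5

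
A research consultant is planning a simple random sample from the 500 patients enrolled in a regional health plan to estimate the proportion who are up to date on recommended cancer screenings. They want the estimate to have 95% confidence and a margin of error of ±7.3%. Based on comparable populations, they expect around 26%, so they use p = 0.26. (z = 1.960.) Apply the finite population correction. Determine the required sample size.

Unadjusted: n₀ = 1.960² × 0.26 × 0.74 / 0.073² ≈ 138.70, so n₀ = 139.
Finite population correction with N = 500: n = n₀ / (1 + (n₀−1)/N) = 139 / (1 + 138/500) = 139 / 1.2760 ≈ 108.93.
Rounding up, n = 109.

109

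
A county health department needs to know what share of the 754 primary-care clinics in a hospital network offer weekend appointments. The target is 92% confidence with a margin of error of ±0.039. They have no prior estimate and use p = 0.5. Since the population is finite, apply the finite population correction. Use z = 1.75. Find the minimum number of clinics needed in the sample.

303

Unadjusted: n₀ = 1.75² × 0.50 × 0.50 / 0.039² ≈ 503.37, so n₀ = 504.
Finite population correction with N = 754: n = n₀ / (1 + (n₀−1)/N) = 504 / (1 + 503/754) = 504 / 1.6671 ≈ 302.32.
Rounding up, n = 303.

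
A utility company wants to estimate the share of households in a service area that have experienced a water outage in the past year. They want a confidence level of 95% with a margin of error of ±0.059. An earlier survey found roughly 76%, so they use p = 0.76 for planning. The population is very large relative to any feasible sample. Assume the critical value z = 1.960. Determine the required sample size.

With p = 0.76, p(1−p) = 0.1824.
n = z²·p(1−p)/E² = 1.960² × 0.1824 / 0.059² = 3.8416 × 0.1824 / 0.003481 ≈ 201.29.
Rounding up gives n = 202.

202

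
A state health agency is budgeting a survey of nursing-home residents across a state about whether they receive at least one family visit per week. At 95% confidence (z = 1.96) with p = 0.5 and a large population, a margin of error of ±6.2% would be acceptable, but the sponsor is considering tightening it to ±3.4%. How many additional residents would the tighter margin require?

At ±6.2%: n = 1.96² × 0.2500 / 0.062² ≈ 249.84 → 250.
At ±3.4%: n = 1.96² × 0.2500 / 0.034² ≈ 830.80 → 831.
Additional respondents: 831 − 250 = 581.

581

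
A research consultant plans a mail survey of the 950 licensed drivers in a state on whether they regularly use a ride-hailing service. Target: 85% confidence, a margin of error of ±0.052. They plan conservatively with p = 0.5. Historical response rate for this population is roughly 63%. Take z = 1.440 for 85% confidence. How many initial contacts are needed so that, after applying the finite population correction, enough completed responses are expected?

254

Completed interviews needed (unadjusted): n₀ = 1.440² × 0.2500 / 0.052² ≈ 191.72 → 192.
FPC for N = 950: n = 192 / (1 + 191/950) = 192 / 1.2011 ≈ 159.86 → 160.
At a 63% response rate, contacts needed = 160 / 0.63 ≈ 253.97 → 254.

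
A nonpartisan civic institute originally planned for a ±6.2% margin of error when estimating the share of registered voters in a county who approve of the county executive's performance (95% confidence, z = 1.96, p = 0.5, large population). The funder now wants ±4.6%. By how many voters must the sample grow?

204

At ±6.2%: n = 1.96² × 0.2500 / 0.062² ≈ 249.84 → 250.
At ±4.6%: n = 1.96² × 0.2500 / 0.046² ≈ 453.88 → 454.
Additional respondents: 454 − 250 = 204.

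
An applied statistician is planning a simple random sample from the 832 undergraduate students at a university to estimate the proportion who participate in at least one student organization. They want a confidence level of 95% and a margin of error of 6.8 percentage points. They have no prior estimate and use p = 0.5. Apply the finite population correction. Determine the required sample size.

167

For 95% confidence, z = 1.960.
Unadjusted: n₀ = 1.960² × 0.50 × 0.50 / 0.068² ≈ 207.70, so n₀ = 208.
Finite population correction with N = 832: n = n₀ / (1 + (n₀−1)/N) = 208 / (1 + 207/832) = 208 / 1.2488 ≈ 166.56.
Rounding up, n = 167.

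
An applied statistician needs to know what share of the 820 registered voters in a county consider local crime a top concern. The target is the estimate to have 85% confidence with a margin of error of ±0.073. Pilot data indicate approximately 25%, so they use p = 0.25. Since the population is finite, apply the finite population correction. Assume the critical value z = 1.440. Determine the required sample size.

68

Unadjusted: n₀ = 1.440² × 0.25 × 0.75 / 0.073² ≈ 72.96, so n₀ = 73.
Finite population correction with N = 820: n = n₀ / (1 + (n₀−1)/N) = 73 / (1 + 72/820) = 73 / 1.0878 ≈ 67.11.
Rounding up, n = 68.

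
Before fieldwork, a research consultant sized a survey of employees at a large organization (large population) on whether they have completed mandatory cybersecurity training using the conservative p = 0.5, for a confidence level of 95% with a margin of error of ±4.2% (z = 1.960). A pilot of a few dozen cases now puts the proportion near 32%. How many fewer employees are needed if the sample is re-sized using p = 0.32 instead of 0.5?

Conservative (p = 0.5): n = 1.960² × 0.25 / 0.042² ≈ 544.44 → 545.
Using p = 0.32: p(1−p) = 0.2176, so n = 1.960² × 0.2176 / 0.042² ≈ 473.88 → 474.
Reduction: 545 − 474 = 71.

71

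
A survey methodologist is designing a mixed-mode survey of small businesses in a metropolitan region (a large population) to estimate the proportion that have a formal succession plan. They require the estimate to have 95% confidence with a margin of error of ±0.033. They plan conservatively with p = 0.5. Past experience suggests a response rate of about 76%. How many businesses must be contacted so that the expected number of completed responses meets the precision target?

For 95% confidence, z = 1.96.
Completed interviews needed: n₀ = 1.96² × 0.2500 / 0.033² ≈ 881.91 → 882.
At a 76% response rate, contacts needed = 882 / 0.76 ≈ 1160.53 → 1161.

1161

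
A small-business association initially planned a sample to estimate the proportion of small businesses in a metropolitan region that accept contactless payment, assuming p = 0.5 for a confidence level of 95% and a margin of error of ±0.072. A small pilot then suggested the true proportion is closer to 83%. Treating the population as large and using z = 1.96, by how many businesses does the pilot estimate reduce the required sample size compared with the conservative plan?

81

Conservative (p = 0.5): n = 1.96² × 0.25 / 0.072² ≈ 185.26 → 186.
Using p = 0.83: p(1−p) = 0.1411, so n = 1.96² × 0.1411 / 0.072² ≈ 104.56 → 105.
Reduction: 186 − 105 = 81.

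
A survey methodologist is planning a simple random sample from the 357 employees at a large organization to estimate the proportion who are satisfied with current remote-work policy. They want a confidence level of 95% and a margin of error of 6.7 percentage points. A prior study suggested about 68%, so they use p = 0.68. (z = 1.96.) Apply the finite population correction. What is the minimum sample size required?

Unadjusted: n₀ = 1.96² × 0.68 × 0.32 / 0.067² ≈ 186.22, so n₀ = 187.
Finite population correction with N = 357: n = n₀ / (1 + (n₀−1)/N) = 187 / (1 + 186/357) = 187 / 1.5210 ≈ 122.94.
Rounding up, n = 123.

123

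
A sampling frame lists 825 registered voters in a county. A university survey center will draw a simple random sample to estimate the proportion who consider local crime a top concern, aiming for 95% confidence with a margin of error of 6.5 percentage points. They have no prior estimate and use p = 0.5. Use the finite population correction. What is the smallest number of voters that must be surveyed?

179

For 95% confidence, z = 1.960.
Unadjusted: n₀ = 1.960² × 0.50 × 0.50 / 0.065² ≈ 227.31, so n₀ = 228.
Finite population correction with N = 825: n = n₀ / (1 + (n₀−1)/N) = 228 / (1 + 227/825) = 228 / 1.2752 ≈ 178.80.
Rounding up, n = 179.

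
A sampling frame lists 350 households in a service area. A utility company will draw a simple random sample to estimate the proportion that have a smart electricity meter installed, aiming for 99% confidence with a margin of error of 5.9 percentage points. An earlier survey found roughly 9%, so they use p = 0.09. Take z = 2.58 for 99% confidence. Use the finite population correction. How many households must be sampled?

109

Unadjusted: n₀ = 2.58² × 0.09 × 0.91 / 0.059² ≈ 156.61, so n₀ = 157.
Finite population correction with N = 350: n = n₀ / (1 + (n₀−1)/N) = 157 / (1 + 156/350) = 157 / 1.4457 ≈ 108.60.
Rounding up, n = 109.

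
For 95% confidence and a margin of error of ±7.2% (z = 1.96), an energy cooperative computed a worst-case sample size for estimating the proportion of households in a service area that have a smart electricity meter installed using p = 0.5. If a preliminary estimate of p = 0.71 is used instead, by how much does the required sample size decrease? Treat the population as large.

33

Conservative (p = 0.5): n = 1.96² × 0.25 / 0.072² ≈ 185.26 → 186.
Using p = 0.71: p(1−p) = 0.2059, so n = 1.96² × 0.2059 / 0.072² ≈ 152.58 → 153.
Reduction: 186 − 153 = 33.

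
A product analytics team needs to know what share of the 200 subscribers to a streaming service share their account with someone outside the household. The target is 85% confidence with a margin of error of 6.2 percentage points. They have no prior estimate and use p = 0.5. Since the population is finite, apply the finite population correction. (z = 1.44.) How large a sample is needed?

81

Unadjusted: n₀ = 1.44² × 0.50 × 0.50 / 0.062² ≈ 134.86, so n₀ = 135.
Finite population correction with N = 200: n = n₀ / (1 + (n₀−1)/N) = 135 / (1 + 134/200) = 135 / 1.6700 ≈ 80.84.
Rounding up, n = 81.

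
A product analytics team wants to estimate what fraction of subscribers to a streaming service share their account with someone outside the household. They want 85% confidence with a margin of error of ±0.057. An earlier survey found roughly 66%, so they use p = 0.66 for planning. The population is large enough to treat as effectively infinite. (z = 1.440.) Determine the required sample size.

144

With p = 0.66, p(1−p) = 0.2244.
n = z²·p(1−p)/E² = 1.440² × 0.2244 / 0.057² = 2.0736 × 0.2244 / 0.003249 ≈ 143.22.
Rounding up gives n = 144.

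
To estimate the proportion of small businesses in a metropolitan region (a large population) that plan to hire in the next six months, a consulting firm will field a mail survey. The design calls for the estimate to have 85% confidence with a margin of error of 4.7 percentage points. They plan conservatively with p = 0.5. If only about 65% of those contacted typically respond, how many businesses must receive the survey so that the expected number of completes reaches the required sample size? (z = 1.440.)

Completed interviews needed: n₀ = 1.440² × 0.2500 / 0.047² ≈ 234.68 → 235.
At a 65% response rate, contacts needed = 235 / 0.65 ≈ 361.54 → 362.

362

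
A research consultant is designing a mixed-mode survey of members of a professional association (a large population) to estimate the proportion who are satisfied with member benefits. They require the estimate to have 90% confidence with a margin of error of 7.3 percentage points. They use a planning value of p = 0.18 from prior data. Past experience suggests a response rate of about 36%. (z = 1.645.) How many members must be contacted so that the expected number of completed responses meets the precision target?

Completed interviews needed: n₀ = 1.645² × 0.1476 / 0.073² ≈ 74.95 → 75.
At a 36% response rate, contacts needed = 75 / 0.36 ≈ 208.33 → 209.

209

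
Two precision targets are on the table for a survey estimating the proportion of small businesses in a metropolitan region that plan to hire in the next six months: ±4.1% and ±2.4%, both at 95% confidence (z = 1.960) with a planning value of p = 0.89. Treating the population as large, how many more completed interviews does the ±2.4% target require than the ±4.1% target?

At ±4.1%: n = 1.960² × 0.0979 / 0.041² ≈ 223.73 → 224.
At ±2.4%: n = 1.960² × 0.0979 / 0.024² ≈ 652.94 → 653.
Additional respondents: 653 − 224 = 429.

429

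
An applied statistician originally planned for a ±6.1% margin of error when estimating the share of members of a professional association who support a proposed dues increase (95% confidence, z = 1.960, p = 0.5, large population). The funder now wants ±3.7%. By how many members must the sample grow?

At ±6.1%: n = 1.960² × 0.2500 / 0.061² ≈ 258.10 → 259.
At ±3.7%: n = 1.960² × 0.2500 / 0.037² ≈ 701.53 → 702.
Additional respondents: 702 − 259 = 443.

443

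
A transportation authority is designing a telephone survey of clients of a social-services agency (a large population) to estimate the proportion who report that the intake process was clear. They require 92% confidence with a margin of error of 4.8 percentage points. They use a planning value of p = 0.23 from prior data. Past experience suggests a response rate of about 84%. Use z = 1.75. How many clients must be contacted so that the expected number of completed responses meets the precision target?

Completed interviews needed: n₀ = 1.75² × 0.1771 / 0.048² ≈ 235.40 → 236.
At an 84% response rate, contacts needed = 236 / 0.84 ≈ 280.95 → 281.

281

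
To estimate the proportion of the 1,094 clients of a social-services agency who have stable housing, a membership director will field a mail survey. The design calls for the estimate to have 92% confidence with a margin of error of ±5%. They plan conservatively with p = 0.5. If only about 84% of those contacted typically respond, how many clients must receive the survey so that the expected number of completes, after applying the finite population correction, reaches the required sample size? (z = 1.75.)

286

Completed interviews needed (unadjusted): n₀ = 1.75² × 0.2500 / 0.050² ≈ 306.25 → 307.
FPC for N = 1,094: n = 307 / (1 + 306/1094) = 307 / 1.2797 ≈ 239.90 → 240.
At an 84% response rate, contacts needed = 240 / 0.84 ≈ 285.71 → 286.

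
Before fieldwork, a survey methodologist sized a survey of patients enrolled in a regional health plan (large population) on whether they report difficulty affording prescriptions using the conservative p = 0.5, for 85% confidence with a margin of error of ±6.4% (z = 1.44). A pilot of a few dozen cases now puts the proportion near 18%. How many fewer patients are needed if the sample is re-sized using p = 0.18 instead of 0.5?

52

Conservative (p = 0.5): n = 1.44² × 0.25 / 0.064² ≈ 126.56 → 127.
Using p = 0.18: p(1−p) = 0.1476, so n = 1.44² × 0.1476 / 0.064² ≈ 74.72 → 75.
Reduction: 127 − 75 = 52.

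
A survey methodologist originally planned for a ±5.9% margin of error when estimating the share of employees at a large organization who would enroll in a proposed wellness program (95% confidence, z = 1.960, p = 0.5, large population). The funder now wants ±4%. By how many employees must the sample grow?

At ±5.9%: n = 1.960² × 0.2500 / 0.059² ≈ 275.90 → 276.
At ±4%: n = 1.960² × 0.2500 / 0.040² ≈ 600.25 → 601.
Additional respondents: 601 − 276 = 325.

325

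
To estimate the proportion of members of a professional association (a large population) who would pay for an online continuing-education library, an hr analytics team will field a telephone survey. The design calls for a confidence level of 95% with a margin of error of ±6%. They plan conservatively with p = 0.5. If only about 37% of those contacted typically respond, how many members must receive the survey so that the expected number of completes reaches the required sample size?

722

For 95% confidence, z = 1.960.
Completed interviews needed: n₀ = 1.960² × 0.2500 / 0.060² ≈ 266.78 → 267.
At a 37% response rate, contacts needed = 267 / 0.37 ≈ 721.62 → 722.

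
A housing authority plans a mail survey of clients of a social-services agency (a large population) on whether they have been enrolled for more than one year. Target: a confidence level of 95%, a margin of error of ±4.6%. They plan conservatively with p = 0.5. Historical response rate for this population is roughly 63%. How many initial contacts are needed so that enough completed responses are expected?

721

For 95% confidence, z = 1.960.
Completed interviews needed: n₀ = 1.960² × 0.2500 / 0.046² ≈ 453.88 → 454.
At a 63% response rate, contacts needed = 454 / 0.63 ≈ 720.63 → 721.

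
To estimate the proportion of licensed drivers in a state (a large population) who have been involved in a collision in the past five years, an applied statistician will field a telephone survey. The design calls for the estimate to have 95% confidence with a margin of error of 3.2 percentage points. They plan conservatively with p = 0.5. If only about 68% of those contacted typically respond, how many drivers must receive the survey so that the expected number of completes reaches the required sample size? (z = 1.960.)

1380

Completed interviews needed: n₀ = 1.960² × 0.2500 / 0.032² ≈ 937.89 → 938.
At a 68% response rate, contacts needed = 938 / 0.68 ≈ 1379.41 → 1380.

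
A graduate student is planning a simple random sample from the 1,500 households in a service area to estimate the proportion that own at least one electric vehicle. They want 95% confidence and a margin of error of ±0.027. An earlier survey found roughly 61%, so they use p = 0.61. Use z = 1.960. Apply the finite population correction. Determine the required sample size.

Unadjusted: n₀ = 1.960² × 0.61 × 0.39 / 0.027² ≈ 1253.66, so n₀ = 1254.
Finite population correction with N = 1,500: n = n₀ / (1 + (n₀−1)/N) = 1254 / (1 + 1253/1500) = 1254 / 1.8353 ≈ 683.25.
Rounding up, n = 684.

684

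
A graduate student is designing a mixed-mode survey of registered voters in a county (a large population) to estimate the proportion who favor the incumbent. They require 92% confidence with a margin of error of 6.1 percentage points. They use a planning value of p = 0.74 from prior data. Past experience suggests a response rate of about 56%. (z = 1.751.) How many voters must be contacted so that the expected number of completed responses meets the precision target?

Completed interviews needed: n₀ = 1.751² × 0.1924 / 0.061² ≈ 158.53 → 159.
At a 56% response rate, contacts needed = 159 / 0.56 ≈ 283.93 → 284.

284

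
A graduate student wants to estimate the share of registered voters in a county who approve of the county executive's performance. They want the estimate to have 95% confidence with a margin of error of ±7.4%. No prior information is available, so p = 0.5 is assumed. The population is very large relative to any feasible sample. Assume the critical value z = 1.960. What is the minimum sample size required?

176

With p = 0.5, p(1−p) = 0.25.
n = z²·p(1−p)/E² = 1.960² × 0.2500 / 0.074² = 3.8416 × 0.2500 / 0.005476 ≈ 175.38.
Rounding up gives n = 176.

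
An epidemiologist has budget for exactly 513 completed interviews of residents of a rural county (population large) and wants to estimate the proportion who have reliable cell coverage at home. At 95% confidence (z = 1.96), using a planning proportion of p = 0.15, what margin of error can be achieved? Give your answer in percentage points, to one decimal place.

SE(p̂) = √[p(1−p)/n] = √[0.1275/513] = 0.01577.
E = z × SE = 1.96 × 0.01577 = 0.03090, or 3.1 percentage points.

3.1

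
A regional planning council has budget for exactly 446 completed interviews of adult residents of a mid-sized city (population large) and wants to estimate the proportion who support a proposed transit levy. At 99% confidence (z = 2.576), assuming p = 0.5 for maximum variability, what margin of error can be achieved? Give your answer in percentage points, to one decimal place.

6.1

SE(p̂) = √[p(1−p)/n] = √[0.2500/446] = 0.02368.
E = z × SE = 2.576 × 0.02368 = 0.06099, or 6.1 percentage points.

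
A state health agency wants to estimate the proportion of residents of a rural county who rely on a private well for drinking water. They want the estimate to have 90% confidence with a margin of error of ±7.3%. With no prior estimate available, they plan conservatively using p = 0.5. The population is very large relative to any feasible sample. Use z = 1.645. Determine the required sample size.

With p = 0.5, p(1−p) = 0.25.
n = z²·p(1−p)/E² = 1.645² × 0.2500 / 0.073² = 2.7060 × 0.2500 / 0.005329 ≈ 126.95.
Rounding up gives n = 127.

127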